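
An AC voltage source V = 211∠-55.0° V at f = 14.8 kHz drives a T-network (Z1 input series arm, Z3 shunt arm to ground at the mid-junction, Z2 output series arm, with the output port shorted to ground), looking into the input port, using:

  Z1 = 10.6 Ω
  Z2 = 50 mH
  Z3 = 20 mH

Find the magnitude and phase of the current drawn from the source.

Step 1 — Angular frequency: ω = 2π·f = 2π·1.48e+04 = 9.299e+04 rad/s.
Step 2 — Component impedances:
  Z1: Z = R = 10.6 Ω
  Z2: Z = jωL = j·9.299e+04·0.05 = 0 + j4650 Ω
  Z3: Z = jωL = j·9.299e+04·0.02 = 0 + j1860 Ω
Step 3 — With the output port shorted to ground, the output series arm Z2 runs from the junction to ground; the shunt arm Z3 also runs from the junction to ground. They appear in parallel: Z3 || Z2 = 0 + j1328 Ω.
Step 4 — Series with input arm Z1: Z_in = Z1 + (Z3 || Z2) = 10.6 + j1328 Ω = 1328∠89.5° Ω.
Step 5 — Source phasor: V = 211∠-55.0° V = 121 - j172.8 V.
Step 6 — Ohm's law: I = V / Z_total = (121 - j172.8) / (10.6 + j1328) = -0.1294 - j0.09213 A.
Step 7 — Convert to polar: |I| = 0.1588 A, ∠I = -144.5°.

I = 0.1588∠-144.5° A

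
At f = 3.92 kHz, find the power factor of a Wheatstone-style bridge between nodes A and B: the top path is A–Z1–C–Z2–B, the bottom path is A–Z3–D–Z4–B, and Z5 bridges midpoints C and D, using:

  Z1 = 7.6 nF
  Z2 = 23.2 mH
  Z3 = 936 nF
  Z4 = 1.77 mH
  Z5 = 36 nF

Step 1 — Angular frequency: ω = 2π·f = 2π·3920 = 2.463e+04 rad/s.
Step 2 — Component impedances:
  Z1: Z = 1/(jωC) = -j/(ω·C) = 0 - j5342 Ω
  Z2: Z = jωL = j·2.463e+04·0.0232 = 0 + j571.4 Ω
  Z3: Z = 1/(jωC) = -j/(ω·C) = 0 - j43.38 Ω
  Z4: Z = jωL = j·2.463e+04·0.00177 = 0 + j43.6 Ω
  Z5: Z = 1/(jωC) = -j/(ω·C) = 0 - j1128 Ω
Step 3 — Bridge requires nodal analysis (the Z5 bridge couples midpoints C and D, so the two paths cannot be reduced to a simple series/parallel combination). Setting node B to ground and injecting 1 A at node A, the 3-node admittance system at A, C, D solves to V_A = Z_AB = 0 + j4.608 Ω = 4.608∠90.0° Ω.
Step 4 — Power factor: PF = cos(φ) = Re(Z)/|Z| = 0/4.608 = 0.
Step 5 — Type: Im(Z) = 4.608 ⇒ lagging (phase φ = 90.0°).

PF = 0 (lagging, φ = 90.0°)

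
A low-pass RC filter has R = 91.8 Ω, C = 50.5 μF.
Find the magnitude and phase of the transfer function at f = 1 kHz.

Step 1 — Angular frequency: ω = 2π·1000 = 6283 rad/s.
Step 2 — Transfer function: H(jω) = 1/(1 + jωRC).
Step 3 — Denominator: 1 + jωRC = 1 + j·6283·91.8·5.05e-05 = 1 + j29.13.
Step 4 — H = 0.001177 - j0.03429.
Step 5 — Magnitude: |H| = 0.03431 (-29.3 dB); phase: φ = -88.0°.

|H| = 0.03431 (-29.3 dB), φ = -88.0°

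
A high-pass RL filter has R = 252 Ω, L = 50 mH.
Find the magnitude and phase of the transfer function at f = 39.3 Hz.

Step 1 — Angular frequency: ω = 2π·39.3 = 246.9 rad/s.
Step 2 — Transfer function: H(jω) = jωL/(R + jωL).
Step 3 — Numerator jωL = j·12.35; denominator R + jωL = 252 + j12.35.
Step 4 — H = 0.002395 + j0.04888.
Step 5 — Magnitude: |H| = 0.04894 (-26.2 dB); phase: φ = 87.2°.

|H| = 0.04894 (-26.2 dB), φ = 87.2°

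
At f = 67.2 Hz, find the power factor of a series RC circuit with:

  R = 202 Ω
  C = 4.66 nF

Step 1 — Angular frequency: ω = 2π·f = 2π·67.2 = 422.2 rad/s.
Step 2 — Component impedances:
  R: Z = R = 202 Ω
  C: Z = 1/(jωC) = -j/(ω·C) = 0 - j5.082e+05 Ω
Step 3 — Series combination: Z_total = R + C = 202 - j5.082e+05 Ω = 5.082e+05∠-90.0° Ω.
Step 4 — Power factor: PF = cos(φ) = Re(Z)/|Z| = 202/5.082e+05 = 0.0003975.
Step 5 — Type: Im(Z) = -5.082e+05 ⇒ leading (phase φ = -90.0°).

PF = 0.0003975 (leading, φ = -90.0°)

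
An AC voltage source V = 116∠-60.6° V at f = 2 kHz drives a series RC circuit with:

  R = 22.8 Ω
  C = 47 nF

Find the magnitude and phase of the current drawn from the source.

Step 1 — Angular frequency: ω = 2π·f = 2π·2000 = 1.257e+04 rad/s.
Step 2 — Component impedances:
  R: Z = R = 22.8 Ω
  C: Z = 1/(jωC) = -j/(ω·C) = 0 - j1693 Ω
Step 3 — Series combination: Z_total = R + C = 22.8 - j1693 Ω = 1693∠-89.2° Ω.
Step 4 — Source phasor: V = 116∠-60.6° V = 56.94 - j101.1 V.
Step 5 — Ohm's law: I = V / Z_total = (56.94 - j101.1) / (22.8 - j1693) = 0.06013 + j0.03282 A.
Step 6 — Convert to polar: |I| = 0.06851 A, ∠I = 28.6°.

I = 0.06851∠28.6° A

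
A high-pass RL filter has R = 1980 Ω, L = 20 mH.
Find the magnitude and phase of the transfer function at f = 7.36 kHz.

Step 1 — Angular frequency: ω = 2π·7360 = 4.624e+04 rad/s.
Step 2 — Transfer function: H(jω) = jωL/(R + jωL).
Step 3 — Numerator jωL = j·924.9; denominator R + jωL = 1980 + j924.9.
Step 4 — H = 0.1791 + j0.3834.
Step 5 — Magnitude: |H| = 0.4232 (-7.5 dB); phase: φ = 65.0°.

|H| = 0.4232 (-7.5 dB), φ = 65.0°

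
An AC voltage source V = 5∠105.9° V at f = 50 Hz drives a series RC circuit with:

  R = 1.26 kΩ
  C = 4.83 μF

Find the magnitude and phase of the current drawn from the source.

Step 1 — Angular frequency: ω = 2π·f = 2π·50 = 314.2 rad/s.
Step 2 — Component impedances:
  R: Z = R = 1260 Ω
  C: Z = 1/(jωC) = -j/(ω·C) = 0 - j659 Ω
Step 3 — Series combination: Z_total = R + C = 1260 - j659 Ω = 1422∠-27.6° Ω.
Step 4 — Source phasor: V = 5∠105.9° V = -1.37 + j4.809 V.
Step 5 — Ohm's law: I = V / Z_total = (-1.37 + j4.809) / (1260 - j659) = -0.002421 + j0.00255 A.
Step 6 — Convert to polar: |I| = 0.003516 A, ∠I = 133.5°.

I = 0.003516∠133.5° A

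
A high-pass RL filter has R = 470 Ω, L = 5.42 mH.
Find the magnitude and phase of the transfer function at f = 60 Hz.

Step 1 — Angular frequency: ω = 2π·60 = 377 rad/s.
Step 2 — Transfer function: H(jω) = jωL/(R + jωL).
Step 3 — Numerator jωL = j·2.043; denominator R + jωL = 470 + j2.043.
Step 4 — H = 1.89e-05 + j0.004347.
Step 5 — Magnitude: |H| = 0.004347 (-47.2 dB); phase: φ = 89.8°.

|H| = 0.004347 (-47.2 dB), φ = 89.8°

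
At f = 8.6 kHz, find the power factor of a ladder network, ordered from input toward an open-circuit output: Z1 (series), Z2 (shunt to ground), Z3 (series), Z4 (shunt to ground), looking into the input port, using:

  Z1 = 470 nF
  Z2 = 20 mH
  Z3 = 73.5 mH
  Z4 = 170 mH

Step 1 — Angular frequency: ω = 2π·f = 2π·8600 = 5.404e+04 rad/s.
Step 2 — Component impedances:
  Z1: Z = 1/(jωC) = -j/(ω·C) = 0 - j39.38 Ω
  Z2: Z = jωL = j·5.404e+04·0.02 = 0 + j1081 Ω
  Z3: Z = jωL = j·5.404e+04·0.0735 = 0 + j3972 Ω
  Z4: Z = jωL = j·5.404e+04·0.17 = 0 + j9186 Ω
Step 3 — Ladder network (open output): work backward from the far end, alternating series and parallel combinations. Z_in = 0 + j959.3 Ω = 959.3∠90.0° Ω.
Step 4 — Power factor: PF = cos(φ) = Re(Z)/|Z| = 0/959.3 = 0.
Step 5 — Type: Im(Z) = 959.3 ⇒ lagging (phase φ = 90.0°).

PF = 0 (lagging, φ = 90.0°)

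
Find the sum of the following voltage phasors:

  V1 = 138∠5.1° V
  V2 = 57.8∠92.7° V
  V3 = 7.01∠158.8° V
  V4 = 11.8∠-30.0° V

Step 1 — Convert each phasor to rectangular form:
  V1 = 138·(cos(5.1°) + j·sin(5.1°)) = 137.5 + j12.27 V
  V2 = 57.8·(cos(92.7°) + j·sin(92.7°)) = -2.723 + j57.74 V
  V3 = 7.01·(cos(158.8°) + j·sin(158.8°)) = -6.536 + j2.535 V
  V4 = 11.8·(cos(-30.0°) + j·sin(-30.0°)) = 10.22 - j5.9 V
Step 2 — Sum components: V_total = 138.4 + j66.64 V.
Step 3 — Convert to polar: |V_total| = 153.6 V, ∠V_total = 25.7°.

V_total = 153.6∠25.7° V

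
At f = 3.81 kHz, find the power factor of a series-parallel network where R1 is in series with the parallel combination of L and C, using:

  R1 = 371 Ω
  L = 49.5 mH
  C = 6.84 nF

Step 1 — Angular frequency: ω = 2π·f = 2π·3810 = 2.394e+04 rad/s.
Step 2 — Component impedances:
  R1: Z = R = 371 Ω
  L: Z = jωL = j·2.394e+04·0.0495 = 0 + j1185 Ω
  C: Z = 1/(jωC) = -j/(ω·C) = 0 - j6107 Ω
Step 3 — Parallel branch: L || C = 1/(1/L + 1/C) = 0 + j1470 Ω.
Step 4 — Series with R1: Z_total = R1 + (L || C) = 371 + j1470 Ω = 1516∠75.8° Ω.
Step 5 — Power factor: PF = cos(φ) = Re(Z)/|Z| = 371/1516 = 0.2447.
Step 6 — Type: Im(Z) = 1470 ⇒ lagging (phase φ = 75.8°).

PF = 0.2447 (lagging, φ = 75.8°)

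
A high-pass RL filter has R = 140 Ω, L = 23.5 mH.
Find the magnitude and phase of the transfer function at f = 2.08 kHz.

Step 1 — Angular frequency: ω = 2π·2080 = 1.307e+04 rad/s.
Step 2 — Transfer function: H(jω) = jωL/(R + jωL).
Step 3 — Numerator jωL = j·307.1; denominator R + jωL = 140 + j307.1.
Step 4 — H = 0.828 + j0.3774.
Step 5 — Magnitude: |H| = 0.9099 (-0.8 dB); phase: φ = 24.5°.

|H| = 0.9099 (-0.8 dB), φ = 24.5°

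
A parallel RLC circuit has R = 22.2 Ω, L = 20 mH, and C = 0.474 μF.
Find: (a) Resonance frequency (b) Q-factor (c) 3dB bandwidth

Step 1 — Resonance: ω₀ = 1/√(LC) = 1/√(0.02·4.74e-07) = 1.027e+04 rad/s.
Step 2 — f₀ = ω₀/(2π) = 1635 Hz.
Step 3 — Parallel Q: Q = R/(ω₀L) = 22.2/(1.027e+04·0.02) = 0.1081.
Step 4 — Bandwidth: Δω = ω₀/Q = 9.503e+04 rad/s; BW = Δω/(2π) = 1.512e+04 Hz.

(a) f₀ = 1635 Hz  (b) Q = 0.1081  (c) BW = 1.512e+04 Hz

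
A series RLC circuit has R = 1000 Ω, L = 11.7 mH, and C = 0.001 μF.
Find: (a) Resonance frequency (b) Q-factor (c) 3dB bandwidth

Step 1 — Resonance: ω₀ = 1/√(LC) = 1/√(0.0117·1e-09) = 2.924e+05 rad/s.
Step 2 — f₀ = ω₀/(2π) = 4.653e+04 Hz.
Step 3 — Series Q: Q = ω₀L/R = 2.924e+05·0.0117/1000 = 3.421.
Step 4 — Bandwidth: Δω = ω₀/Q = 8.547e+04 rad/s; BW = Δω/(2π) = 1.36e+04 Hz.

(a) f₀ = 4.653e+04 Hz  (b) Q = 3.421  (c) BW = 1.36e+04 Hz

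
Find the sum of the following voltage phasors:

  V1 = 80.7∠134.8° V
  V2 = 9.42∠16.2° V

Step 1 — Convert each phasor to rectangular form:
  V1 = 80.7·(cos(134.8°) + j·sin(134.8°)) = -56.86 + j57.26 V
  V2 = 9.42·(cos(16.2°) + j·sin(16.2°)) = 9.046 + j2.628 V
Step 2 — Sum components: V_total = -47.82 + j59.89 V.
Step 3 — Convert to polar: |V_total| = 76.64 V, ∠V_total = 128.6°.

V_total = 76.64∠128.6° V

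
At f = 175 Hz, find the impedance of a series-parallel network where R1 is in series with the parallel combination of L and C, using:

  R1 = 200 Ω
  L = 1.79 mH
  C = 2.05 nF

Step 1 — Angular frequency: ω = 2π·f = 2π·175 = 1100 rad/s.
Step 2 — Component impedances:
  R1: Z = R = 200 Ω
  L: Z = jωL = j·1100·0.00179 = 0 + j1.968 Ω
  C: Z = 1/(jωC) = -j/(ω·C) = 0 - j4.436e+05 Ω
Step 3 — Parallel branch: L || C = 1/(1/L + 1/C) = 0 + j1.968 Ω.
Step 4 — Series with R1: Z_total = R1 + (L || C) = 200 + j1.968 Ω = 200∠0.6° Ω.

Z = 200 + j1.968 Ω = 200∠0.6° Ω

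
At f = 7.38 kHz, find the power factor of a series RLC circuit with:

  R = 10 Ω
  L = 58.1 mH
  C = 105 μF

Step 1 — Angular frequency: ω = 2π·f = 2π·7380 = 4.637e+04 rad/s.
Step 2 — Component impedances:
  R: Z = R = 10 Ω
  L: Z = jωL = j·4.637e+04·0.0581 = 0 + j2694 Ω
  C: Z = 1/(jωC) = -j/(ω·C) = 0 - j0.2054 Ω
Step 3 — Series combination: Z_total = R + L + C = 10 + j2694 Ω = 2694∠89.8° Ω.
Step 4 — Power factor: PF = cos(φ) = Re(Z)/|Z| = 10/2694 = 0.003712.
Step 5 — Type: Im(Z) = 2694 ⇒ lagging (phase φ = 89.8°).

PF = 0.003712 (lagging, φ = 89.8°)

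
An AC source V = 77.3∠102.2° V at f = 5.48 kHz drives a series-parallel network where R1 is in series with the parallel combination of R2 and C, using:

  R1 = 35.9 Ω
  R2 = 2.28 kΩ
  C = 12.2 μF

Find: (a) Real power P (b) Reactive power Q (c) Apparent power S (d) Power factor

Step 1 — Angular frequency: ω = 2π·f = 2π·5480 = 3.443e+04 rad/s.
Step 2 — Component impedances:
  R1: Z = R = 35.9 Ω
  R2: Z = R = 2280 Ω
  C: Z = 1/(jωC) = -j/(ω·C) = 0 - j2.381 Ω
Step 3 — Parallel branch: R2 || C = 1/(1/R2 + 1/C) = 0.002486 - j2.381 Ω.
Step 4 — Series with R1: Z_total = R1 + (R2 || C) = 35.9 - j2.381 Ω = 35.98∠-3.8° Ω.
Step 5 — Source phasor: V = 77.3∠102.2° V = -16.34 + j75.55 V.
Step 6 — Current: I = V / Z = -0.5919 + j2.065 A = 2.148∠106.0° A.
Step 7 — Complex power: S = V·I* = 165.7 - j10.99 VA.
Step 8 — Real power: P = Re(S) = 165.7 W.
Step 9 — Reactive power: Q = Im(S) = -10.99 VAR.
Step 10 — Apparent power: |S| = 166.1 VA.
Step 11 — Power factor: PF = P/|S| = 0.9978 (leading).

(a) P = 165.7 W  (b) Q = -10.99 VAR  (c) S = 166.1 VA  (d) PF = 0.9978 (leading)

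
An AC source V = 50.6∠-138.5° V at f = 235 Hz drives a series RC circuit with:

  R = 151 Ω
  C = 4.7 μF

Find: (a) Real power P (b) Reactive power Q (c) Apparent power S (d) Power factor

Step 1 — Angular frequency: ω = 2π·f = 2π·235 = 1477 rad/s.
Step 2 — Component impedances:
  R: Z = R = 151 Ω
  C: Z = 1/(jωC) = -j/(ω·C) = 0 - j144.1 Ω
Step 3 — Series combination: Z_total = R + C = 151 - j144.1 Ω = 208.7∠-43.7° Ω.
Step 4 — Source phasor: V = 50.6∠-138.5° V = -37.9 - j33.53 V.
Step 5 — Current: I = V / Z = -0.02045 - j0.2416 A = 0.2424∠-94.8° A.
Step 6 — Complex power: S = V·I* = 8.874 - j8.469 VA.
Step 7 — Real power: P = Re(S) = 8.874 W.
Step 8 — Reactive power: Q = Im(S) = -8.469 VAR.
Step 9 — Apparent power: |S| = 12.27 VA.
Step 10 — Power factor: PF = P/|S| = 0.7235 (leading).

(a) P = 8.874 W  (b) Q = -8.469 VAR  (c) S = 12.27 VA  (d) PF = 0.7235 (leading)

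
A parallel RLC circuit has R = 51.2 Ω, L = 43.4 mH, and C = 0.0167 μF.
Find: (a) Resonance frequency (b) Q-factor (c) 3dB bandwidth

Step 1 — Resonance: ω₀ = 1/√(LC) = 1/√(0.0434·1.67e-08) = 3.714e+04 rad/s.
Step 2 — f₀ = ω₀/(2π) = 5912 Hz.
Step 3 — Parallel Q: Q = R/(ω₀L) = 51.2/(3.714e+04·0.0434) = 0.03176.
Step 4 — Bandwidth: Δω = ω₀/Q = 1.17e+06 rad/s; BW = Δω/(2π) = 1.861e+05 Hz.

(a) f₀ = 5912 Hz  (b) Q = 0.03176  (c) BW = 1.861e+05 Hz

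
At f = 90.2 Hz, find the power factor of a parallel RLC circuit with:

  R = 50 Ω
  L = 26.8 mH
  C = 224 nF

Step 1 — Angular frequency: ω = 2π·f = 2π·90.2 = 566.7 rad/s.
Step 2 — Component impedances:
  R: Z = R = 50 Ω
  L: Z = jωL = j·566.7·0.0268 = 0 + j15.19 Ω
  C: Z = 1/(jωC) = -j/(ω·C) = 0 - j7877 Ω
Step 3 — Parallel combination: 1/Z_total = 1/R + 1/L + 1/C; Z_total = 4.239 + j13.93 Ω = 14.56∠73.1° Ω.
Step 4 — Power factor: PF = cos(φ) = Re(Z)/|Z| = 4.2391/14.559 = 0.2912.
Step 5 — Type: Im(Z) = 13.93 ⇒ lagging (phase φ = 73.1°).

PF = 0.2912 (lagging, φ = 73.1°)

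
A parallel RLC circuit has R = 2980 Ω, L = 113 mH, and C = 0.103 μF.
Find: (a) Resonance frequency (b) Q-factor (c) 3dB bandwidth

Step 1 — Resonance: ω₀ = 1/√(LC) = 1/√(0.113·1.03e-07) = 9269 rad/s.
Step 2 — f₀ = ω₀/(2π) = 1475 Hz.
Step 3 — Parallel Q: Q = R/(ω₀L) = 2980/(9269·0.113) = 2.845.
Step 4 — Bandwidth: Δω = ω₀/Q = 3258 rad/s; BW = Δω/(2π) = 518.5 Hz.

(a) f₀ = 1475 Hz  (b) Q = 2.845  (c) BW = 518.5 Hz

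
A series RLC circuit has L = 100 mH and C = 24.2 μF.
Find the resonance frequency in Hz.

Step 1 — Resonance condition Im(Z)=0 gives ω₀ = 1/√(LC).
Step 2 — ω₀ = 1/√(0.1·2.42e-05) = 642.8 rad/s.
Step 3 — f₀ = ω₀/(2π) = 102.3 Hz.

f₀ = 102.3 Hz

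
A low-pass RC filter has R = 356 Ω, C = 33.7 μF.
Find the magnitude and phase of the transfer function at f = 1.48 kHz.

Step 1 — Angular frequency: ω = 2π·1480 = 9299 rad/s.
Step 2 — Transfer function: H(jω) = 1/(1 + jωRC).
Step 3 — Denominator: 1 + jωRC = 1 + j·9299·356·3.37e-05 = 1 + j111.6.
Step 4 — H = 8.034e-05 - j0.008963.
Step 5 — Magnitude: |H| = 0.008963 (-41.0 dB); phase: φ = -89.5°.

|H| = 0.008963 (-41.0 dB), φ = -89.5°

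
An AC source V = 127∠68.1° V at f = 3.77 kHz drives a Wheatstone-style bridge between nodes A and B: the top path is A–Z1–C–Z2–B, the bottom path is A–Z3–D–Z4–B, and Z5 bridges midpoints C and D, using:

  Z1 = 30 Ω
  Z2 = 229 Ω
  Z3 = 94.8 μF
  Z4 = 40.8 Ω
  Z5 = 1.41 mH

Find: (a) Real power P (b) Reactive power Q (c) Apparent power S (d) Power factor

Step 1 — Angular frequency: ω = 2π·f = 2π·3770 = 2.369e+04 rad/s.
Step 2 — Component impedances:
  Z1: Z = R = 30 Ω
  Z2: Z = R = 229 Ω
  Z3: Z = 1/(jωC) = -j/(ω·C) = 0 - j0.4453 Ω
  Z4: Z = R = 40.8 Ω
  Z5: Z = jωL = j·2.369e+04·0.00141 = 0 + j33.4 Ω
Step 3 — Bridge requires nodal analysis (the Z5 bridge couples midpoints C and D, so the two paths cannot be reduced to a simple series/parallel combination). Setting node B to ground and injecting 1 A at node A, the 3-node admittance system at A, C, D solves to V_A = Z_AB = 34.95 - j0.07402 Ω = 34.95∠-0.1° Ω.
Step 4 — Source phasor: V = 127∠68.1° V = 47.37 + j117.8 V.
Step 5 — Current: I = V / Z = 1.348 + j3.374 A = 3.634∠68.2° A.
Step 6 — Complex power: S = V·I* = 461.5 - j0.9773 VA.
Step 7 — Real power: P = Re(S) = 461.5 W.
Step 8 — Reactive power: Q = Im(S) = -0.9773 VAR.
Step 9 — Apparent power: |S| = 461.5 VA.
Step 10 — Power factor: PF = P/|S| = 1 (leading).

(a) P = 461.5 W  (b) Q = -0.9773 VAR  (c) S = 461.5 VA  (d) PF = 1 (leading)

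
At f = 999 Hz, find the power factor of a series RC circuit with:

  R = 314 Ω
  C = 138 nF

Step 1 — Angular frequency: ω = 2π·f = 2π·999 = 6277 rad/s.
Step 2 — Component impedances:
  R: Z = R = 314 Ω
  C: Z = 1/(jωC) = -j/(ω·C) = 0 - j1154 Ω
Step 3 — Series combination: Z_total = R + C = 314 - j1154 Ω = 1196∠-74.8° Ω.
Step 4 — Power factor: PF = cos(φ) = Re(Z)/|Z| = 314/1196 = 0.2625.
Step 5 — Type: Im(Z) = -1154 ⇒ leading (phase φ = -74.8°).

PF = 0.2625 (leading, φ = -74.8°)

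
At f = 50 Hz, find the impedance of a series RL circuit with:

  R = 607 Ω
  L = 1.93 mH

Step 1 — Angular frequency: ω = 2π·f = 2π·50 = 314.2 rad/s.
Step 2 — Component impedances:
  R: Z = R = 607 Ω
  L: Z = jωL = j·314.2·0.00193 = 0 + j0.6063 Ω
Step 3 — Series combination: Z_total = R + L = 607 + j0.6063 Ω = 607∠0.1° Ω.

Z = 607 + j0.6063 Ω = 607∠0.1° Ω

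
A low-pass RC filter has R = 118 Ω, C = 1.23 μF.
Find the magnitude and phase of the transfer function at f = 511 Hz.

Step 1 — Angular frequency: ω = 2π·511 = 3211 rad/s.
Step 2 — Transfer function: H(jω) = 1/(1 + jωRC).
Step 3 — Denominator: 1 + jωRC = 1 + j·3211·118·1.23e-06 = 1 + j0.466.
Step 4 — H = 0.8216 - j0.3829.
Step 5 — Magnitude: |H| = 0.9064 (-0.9 dB); phase: φ = -25.0°.

|H| = 0.9064 (-0.9 dB), φ = -25.0°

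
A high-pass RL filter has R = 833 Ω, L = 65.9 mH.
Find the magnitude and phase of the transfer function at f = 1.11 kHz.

Step 1 — Angular frequency: ω = 2π·1110 = 6974 rad/s.
Step 2 — Transfer function: H(jω) = jωL/(R + jωL).
Step 3 — Numerator jωL = j·459.6; denominator R + jωL = 833 + j459.6.
Step 4 — H = 0.2334 + j0.423.
Step 5 — Magnitude: |H| = 0.4831 (-6.3 dB); phase: φ = 61.1°.

|H| = 0.4831 (-6.3 dB), φ = 61.1°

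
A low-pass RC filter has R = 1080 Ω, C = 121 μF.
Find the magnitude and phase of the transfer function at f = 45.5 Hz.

Step 1 — Angular frequency: ω = 2π·45.5 = 285.9 rad/s.
Step 2 — Transfer function: H(jω) = 1/(1 + jωRC).
Step 3 — Denominator: 1 + jωRC = 1 + j·285.9·1080·0.000121 = 1 + j37.36.
Step 4 — H = 0.000716 - j0.02675.
Step 5 — Magnitude: |H| = 0.02676 (-31.5 dB); phase: φ = -88.5°.

|H| = 0.02676 (-31.5 dB), φ = -88.5°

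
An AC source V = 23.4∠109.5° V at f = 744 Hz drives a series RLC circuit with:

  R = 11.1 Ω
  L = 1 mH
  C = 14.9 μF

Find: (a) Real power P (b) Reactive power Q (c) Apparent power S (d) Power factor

Step 1 — Angular frequency: ω = 2π·f = 2π·744 = 4675 rad/s.
Step 2 — Component impedances:
  R: Z = R = 11.1 Ω
  L: Z = jωL = j·4675·0.001 = 0 + j4.675 Ω
  C: Z = 1/(jωC) = -j/(ω·C) = 0 - j14.36 Ω
Step 3 — Series combination: Z_total = R + L + C = 11.1 - j9.682 Ω = 14.73∠-41.1° Ω.
Step 4 — Source phasor: V = 23.4∠109.5° V = -7.811 + j22.06 V.
Step 5 — Current: I = V / Z = -1.384 + j0.7799 A = 1.589∠150.6° A.
Step 6 — Complex power: S = V·I* = 28.01 - j24.44 VA.
Step 7 — Real power: P = Re(S) = 28.01 W.
Step 8 — Reactive power: Q = Im(S) = -24.44 VAR.
Step 9 — Apparent power: |S| = 37.17 VA.
Step 10 — Power factor: PF = P/|S| = 0.7536 (leading).

(a) P = 28.01 W  (b) Q = -24.44 VAR  (c) S = 37.17 VA  (d) PF = 0.7536 (leading)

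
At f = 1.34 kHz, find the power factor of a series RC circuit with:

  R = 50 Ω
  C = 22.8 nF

Step 1 — Angular frequency: ω = 2π·f = 2π·1340 = 8419 rad/s.
Step 2 — Component impedances:
  R: Z = R = 50 Ω
  C: Z = 1/(jωC) = -j/(ω·C) = 0 - j5209 Ω
Step 3 — Series combination: Z_total = R + C = 50 - j5209 Ω = 5210∠-89.5° Ω.
Step 4 — Power factor: PF = cos(φ) = Re(Z)/|Z| = 50/5209.6 = 0.009598.
Step 5 — Type: Im(Z) = -5209 ⇒ leading (phase φ = -89.5°).

PF = 0.009598 (leading, φ = -89.5°)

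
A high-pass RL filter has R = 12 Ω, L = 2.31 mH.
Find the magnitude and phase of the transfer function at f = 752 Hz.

Step 1 — Angular frequency: ω = 2π·752 = 4725 rad/s.
Step 2 — Transfer function: H(jω) = jωL/(R + jωL).
Step 3 — Numerator jωL = j·10.91; denominator R + jωL = 12 + j10.91.
Step 4 — H = 0.4527 + j0.4978.
Step 5 — Magnitude: |H| = 0.6729 (-3.4 dB); phase: φ = 47.7°.

|H| = 0.6729 (-3.4 dB), φ = 47.7°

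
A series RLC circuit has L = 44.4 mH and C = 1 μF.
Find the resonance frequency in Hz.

Step 1 — Resonance condition Im(Z)=0 gives ω₀ = 1/√(LC).
Step 2 — ω₀ = 1/√(0.0444·1e-06) = 4746 rad/s.
Step 3 — f₀ = ω₀/(2π) = 755.3 Hz.

f₀ = 755.3 Hz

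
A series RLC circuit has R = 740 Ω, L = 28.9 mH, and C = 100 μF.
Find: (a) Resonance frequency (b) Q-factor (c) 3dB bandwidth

Step 1 — Resonance condition Im(Z)=0 gives ω₀ = 1/√(LC).
Step 2 — ω₀ = 1/√(0.0289·0.0001) = 588.2 rad/s.
Step 3 — f₀ = ω₀/(2π) = 93.62 Hz.
Step 4 — Series Q: Q = ω₀L/R = 588.2·0.0289/740 = 0.02297.
Step 5 — 3dB bandwidth: Δω = ω₀/Q = 2.561e+04 rad/s; BW = Δω/(2π) = 4075 Hz.

(a) f₀ = 93.62 Hz  (b) Q = 0.02297  (c) BW = 4075 Hz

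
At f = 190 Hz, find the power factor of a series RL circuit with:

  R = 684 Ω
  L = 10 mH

Step 1 — Angular frequency: ω = 2π·f = 2π·190 = 1194 rad/s.
Step 2 — Component impedances:
  R: Z = R = 684 Ω
  L: Z = jωL = j·1194·0.01 = 0 + j11.94 Ω
Step 3 — Series combination: Z_total = R + L = 684 + j11.94 Ω = 684.1∠1.0° Ω.
Step 4 — Power factor: PF = cos(φ) = Re(Z)/|Z| = 684/684.104 = 0.9998.
Step 5 — Type: Im(Z) = 11.94 ⇒ lagging (phase φ = 1.0°).

PF = 0.9998 (lagging, φ = 1.0°)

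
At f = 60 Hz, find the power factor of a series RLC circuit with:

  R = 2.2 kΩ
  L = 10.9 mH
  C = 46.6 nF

Step 1 — Angular frequency: ω = 2π·f = 2π·60 = 377 rad/s.
Step 2 — Component impedances:
  R: Z = R = 2200 Ω
  L: Z = jωL = j·377·0.0109 = 0 + j4.109 Ω
  C: Z = 1/(jωC) = -j/(ω·C) = 0 - j5.692e+04 Ω
Step 3 — Series combination: Z_total = R + L + C = 2200 - j5.692e+04 Ω = 5.696e+04∠-87.8° Ω.
Step 4 — Power factor: PF = cos(φ) = Re(Z)/|Z| = 2200/5.696e+04 = 0.03862.
Step 5 — Type: Im(Z) = -5.692e+04 ⇒ leading (phase φ = -87.8°).

PF = 0.03862 (leading, φ = -87.8°)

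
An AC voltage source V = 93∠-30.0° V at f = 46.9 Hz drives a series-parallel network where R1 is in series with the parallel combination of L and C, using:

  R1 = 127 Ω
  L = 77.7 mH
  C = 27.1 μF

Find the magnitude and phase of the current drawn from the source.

Step 1 — Angular frequency: ω = 2π·f = 2π·46.9 = 294.7 rad/s.
Step 2 — Component impedances:
  R1: Z = R = 127 Ω
  L: Z = jωL = j·294.7·0.0777 = 0 + j22.9 Ω
  C: Z = 1/(jωC) = -j/(ω·C) = 0 - j125.2 Ω
Step 3 — Parallel branch: L || C = 1/(1/L + 1/C) = 0 + j28.02 Ω.
Step 4 — Series with R1: Z_total = R1 + (L || C) = 127 + j28.02 Ω = 130.1∠12.4° Ω.
Step 5 — Source phasor: V = 93∠-30.0° V = 80.54 - j46.5 V.
Step 6 — Ohm's law: I = V / Z_total = (80.54 - j46.5) / (127 + j28.02) = 0.5277 - j0.4826 A.
Step 7 — Convert to polar: |I| = 0.7151 A, ∠I = -42.4°.

I = 0.7151∠-42.4° A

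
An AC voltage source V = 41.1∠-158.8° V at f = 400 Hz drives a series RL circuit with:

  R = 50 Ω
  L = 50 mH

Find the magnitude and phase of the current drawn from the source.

Step 1 — Angular frequency: ω = 2π·f = 2π·400 = 2513 rad/s.
Step 2 — Component impedances:
  R: Z = R = 50 Ω
  L: Z = jωL = j·2513·0.05 = 0 + j125.7 Ω
Step 3 — Series combination: Z_total = R + L = 50 + j125.7 Ω = 135.2∠68.3° Ω.
Step 4 — Source phasor: V = 41.1∠-158.8° V = -38.32 - j14.86 V.
Step 5 — Ohm's law: I = V / Z_total = (-38.32 - j14.86) / (50 + j125.7) = -0.2069 + j0.2226 A.
Step 6 — Convert to polar: |I| = 0.3039 A, ∠I = 132.9°.

I = 0.3039∠132.9° A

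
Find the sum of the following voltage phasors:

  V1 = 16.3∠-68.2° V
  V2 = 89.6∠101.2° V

Step 1 — Convert each phasor to rectangular form:
  V1 = 16.3·(cos(-68.2°) + j·sin(-68.2°)) = 6.053 - j15.13 V
  V2 = 89.6·(cos(101.2°) + j·sin(101.2°)) = -17.4 + j87.89 V
Step 2 — Sum components: V_total = -11.35 + j72.76 V.
Step 3 — Convert to polar: |V_total| = 73.64 V, ∠V_total = 98.9°.

V_total = 73.64∠98.9° V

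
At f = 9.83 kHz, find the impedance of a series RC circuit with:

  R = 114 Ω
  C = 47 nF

Step 1 — Angular frequency: ω = 2π·f = 2π·9830 = 6.176e+04 rad/s.
Step 2 — Component impedances:
  R: Z = R = 114 Ω
  C: Z = 1/(jωC) = -j/(ω·C) = 0 - j344.5 Ω
Step 3 — Series combination: Z_total = R + C = 114 - j344.5 Ω = 362.9∠-71.7° Ω.

Z = 114 - j344.5 Ω = 362.9∠-71.7° Ω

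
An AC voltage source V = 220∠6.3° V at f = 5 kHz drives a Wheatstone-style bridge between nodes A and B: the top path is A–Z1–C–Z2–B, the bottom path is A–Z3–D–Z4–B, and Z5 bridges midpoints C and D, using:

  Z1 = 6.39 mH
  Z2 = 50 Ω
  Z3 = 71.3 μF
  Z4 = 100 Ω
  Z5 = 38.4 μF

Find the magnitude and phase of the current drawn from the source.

Step 1 — Angular frequency: ω = 2π·f = 2π·5000 = 3.142e+04 rad/s.
Step 2 — Component impedances:
  Z1: Z = jωL = j·3.142e+04·0.00639 = 0 + j200.7 Ω
  Z2: Z = R = 50 Ω
  Z3: Z = 1/(jωC) = -j/(ω·C) = 0 - j0.4464 Ω
  Z4: Z = R = 100 Ω
  Z5: Z = 1/(jωC) = -j/(ω·C) = 0 - j0.8289 Ω
Step 3 — Bridge requires nodal analysis (the Z5 bridge couples midpoints C and D, so the two paths cannot be reduced to a simple series/parallel combination). Setting node B to ground and injecting 1 A at node A, the 3-node admittance system at A, C, D solves to V_A = Z_AB = 33.34 - j0.8198 Ω = 33.35∠-1.4° Ω.
Step 4 — Source phasor: V = 220∠6.3° V = 218.7 + j24.14 V.
Step 5 — Ohm's law: I = V / Z_total = (218.7 + j24.14) / (33.34 - j0.8198) = 6.538 + j0.885 A.
Step 6 — Convert to polar: |I| = 6.598 A, ∠I = 7.7°.

I = 6.598∠7.7° A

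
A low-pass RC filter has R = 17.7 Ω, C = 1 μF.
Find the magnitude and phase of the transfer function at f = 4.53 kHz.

Step 1 — Angular frequency: ω = 2π·4530 = 2.846e+04 rad/s.
Step 2 — Transfer function: H(jω) = 1/(1 + jωRC).
Step 3 — Denominator: 1 + jωRC = 1 + j·2.846e+04·17.7·1e-06 = 1 + j0.5038.
Step 4 — H = 0.7976 - j0.4018.
Step 5 — Magnitude: |H| = 0.8931 (-1.0 dB); phase: φ = -26.7°.

|H| = 0.8931 (-1.0 dB), φ = -26.7°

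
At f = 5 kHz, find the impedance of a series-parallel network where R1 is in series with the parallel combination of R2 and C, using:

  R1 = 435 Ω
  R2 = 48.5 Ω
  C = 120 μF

Step 1 — Angular frequency: ω = 2π·f = 2π·5000 = 3.142e+04 rad/s.
Step 2 — Component impedances:
  R1: Z = R = 435 Ω
  R2: Z = R = 48.5 Ω
  C: Z = 1/(jωC) = -j/(ω·C) = 0 - j0.2653 Ω
Step 3 — Parallel branch: R2 || C = 1/(1/R2 + 1/C) = 0.001451 - j0.2653 Ω.
Step 4 — Series with R1: Z_total = R1 + (R2 || C) = 435 - j0.2653 Ω = 435∠-0.0° Ω.

Z = 435 - j0.2653 Ω = 435∠-0.0° Ω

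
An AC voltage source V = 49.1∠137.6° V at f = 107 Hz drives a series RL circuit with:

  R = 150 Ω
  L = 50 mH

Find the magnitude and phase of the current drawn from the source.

Step 1 — Angular frequency: ω = 2π·f = 2π·107 = 672.3 rad/s.
Step 2 — Component impedances:
  R: Z = R = 150 Ω
  L: Z = jωL = j·672.3·0.05 = 0 + j33.62 Ω
Step 3 — Series combination: Z_total = R + L = 150 + j33.62 Ω = 153.7∠12.6° Ω.
Step 4 — Source phasor: V = 49.1∠137.6° V = -36.26 + j33.11 V.
Step 5 — Ohm's law: I = V / Z_total = (-36.26 + j33.11) / (150 + j33.62) = -0.1831 + j0.2617 A.
Step 6 — Convert to polar: |I| = 0.3194 A, ∠I = 125.0°.

I = 0.3194∠125.0° A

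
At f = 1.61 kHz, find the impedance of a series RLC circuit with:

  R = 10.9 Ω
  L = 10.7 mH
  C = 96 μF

Step 1 — Angular frequency: ω = 2π·f = 2π·1610 = 1.012e+04 rad/s.
Step 2 — Component impedances:
  R: Z = R = 10.9 Ω
  L: Z = jωL = j·1.012e+04·0.0107 = 0 + j108.2 Ω
  C: Z = 1/(jωC) = -j/(ω·C) = 0 - j1.03 Ω
Step 3 — Series combination: Z_total = R + L + C = 10.9 + j107.2 Ω = 107.8∠84.2° Ω.

Z = 10.9 + j107.2 Ω = 107.8∠84.2° Ω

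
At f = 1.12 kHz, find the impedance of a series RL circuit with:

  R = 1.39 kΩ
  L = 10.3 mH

Step 1 — Angular frequency: ω = 2π·f = 2π·1120 = 7037 rad/s.
Step 2 — Component impedances:
  R: Z = R = 1390 Ω
  L: Z = jωL = j·7037·0.0103 = 0 + j72.48 Ω
Step 3 — Series combination: Z_total = R + L = 1390 + j72.48 Ω = 1392∠3.0° Ω.

Z = 1390 + j72.48 Ω = 1392∠3.0° Ω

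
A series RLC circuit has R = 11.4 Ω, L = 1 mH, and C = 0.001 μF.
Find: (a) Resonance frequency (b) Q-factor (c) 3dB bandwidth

Step 1 — Resonance condition Im(Z)=0 gives ω₀ = 1/√(LC).
Step 2 — ω₀ = 1/√(0.001·1e-09) = 1e+06 rad/s.
Step 3 — f₀ = ω₀/(2π) = 1.592e+05 Hz.
Step 4 — Series Q: Q = ω₀L/R = 1e+06·0.001/11.4 = 87.72.
Step 5 — 3dB bandwidth: Δω = ω₀/Q = 1.14e+04 rad/s; BW = Δω/(2π) = 1814 Hz.

(a) f₀ = 1.592e+05 Hz  (b) Q = 87.72  (c) BW = 1814 Hz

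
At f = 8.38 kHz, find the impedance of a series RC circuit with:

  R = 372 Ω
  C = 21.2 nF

Step 1 — Angular frequency: ω = 2π·f = 2π·8380 = 5.265e+04 rad/s.
Step 2 — Component impedances:
  R: Z = R = 372 Ω
  C: Z = 1/(jωC) = -j/(ω·C) = 0 - j895.9 Ω
Step 3 — Series combination: Z_total = R + C = 372 - j895.9 Ω = 970∠-67.4° Ω.

Z = 372 - j895.9 Ω = 970∠-67.4° Ω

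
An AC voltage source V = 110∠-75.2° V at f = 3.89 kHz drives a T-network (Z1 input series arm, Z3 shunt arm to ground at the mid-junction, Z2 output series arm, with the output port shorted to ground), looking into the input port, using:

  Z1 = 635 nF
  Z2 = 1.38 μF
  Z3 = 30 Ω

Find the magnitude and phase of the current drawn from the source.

Step 1 — Angular frequency: ω = 2π·f = 2π·3890 = 2.444e+04 rad/s.
Step 2 — Component impedances:
  Z1: Z = 1/(jωC) = -j/(ω·C) = 0 - j64.43 Ω
  Z2: Z = 1/(jωC) = -j/(ω·C) = 0 - j29.65 Ω
  Z3: Z = R = 30 Ω
Step 3 — With the output port shorted to ground, the output series arm Z2 runs from the junction to ground; the shunt arm Z3 also runs from the junction to ground. They appear in parallel: Z3 || Z2 = 14.82 - j15 Ω.
Step 4 — Series with input arm Z1: Z_in = Z1 + (Z3 || Z2) = 14.82 - j79.43 Ω = 80.8∠-79.4° Ω.
Step 5 — Source phasor: V = 110∠-75.2° V = 28.1 - j106.4 V.
Step 6 — Ohm's law: I = V / Z_total = (28.1 - j106.4) / (14.82 - j79.43) = 1.358 + j0.1004 A.
Step 7 — Convert to polar: |I| = 1.361 A, ∠I = 4.2°.

I = 1.361∠4.2° A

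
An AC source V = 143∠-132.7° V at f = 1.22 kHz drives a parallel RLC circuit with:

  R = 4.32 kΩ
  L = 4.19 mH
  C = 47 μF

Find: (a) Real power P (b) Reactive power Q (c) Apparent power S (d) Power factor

Step 1 — Angular frequency: ω = 2π·f = 2π·1220 = 7665 rad/s.
Step 2 — Component impedances:
  R: Z = R = 4320 Ω
  L: Z = jωL = j·7665·0.00419 = 0 + j32.12 Ω
  C: Z = 1/(jωC) = -j/(ω·C) = 0 - j2.776 Ω
Step 3 — Parallel combination: 1/Z_total = 1/R + 1/L + 1/C; Z_total = 0.002137 - j3.038 Ω = 3.038∠-90.0° Ω.
Step 4 — Source phasor: V = 143∠-132.7° V = -96.98 - j105.1 V.
Step 5 — Current: I = V / Z = 34.57 - j31.94 A = 47.07∠-42.7° A.
Step 6 — Complex power: S = V·I* = 4.734 - j6731 VA.
Step 7 — Real power: P = Re(S) = 4.734 W.
Step 8 — Reactive power: Q = Im(S) = -6731 VAR.
Step 9 — Apparent power: |S| = 6731 VA.
Step 10 — Power factor: PF = P/|S| = 0.0007033 (leading).

(a) P = 4.734 W  (b) Q = -6731 VAR  (c) S = 6731 VA  (d) PF = 0.0007033 (leading)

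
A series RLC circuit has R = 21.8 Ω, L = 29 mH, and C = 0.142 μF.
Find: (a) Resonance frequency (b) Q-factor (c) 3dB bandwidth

Step 1 — Resonance: ω₀ = 1/√(LC) = 1/√(0.029·1.42e-07) = 1.558e+04 rad/s.
Step 2 — f₀ = ω₀/(2π) = 2480 Hz.
Step 3 — Series Q: Q = ω₀L/R = 1.558e+04·0.029/21.8 = 20.73.
Step 4 — Bandwidth: Δω = ω₀/Q = 751.7 rad/s; BW = Δω/(2π) = 119.6 Hz.

(a) f₀ = 2480 Hz  (b) Q = 20.73  (c) BW = 119.6 Hz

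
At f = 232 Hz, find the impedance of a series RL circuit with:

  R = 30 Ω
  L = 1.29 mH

Step 1 — Angular frequency: ω = 2π·f = 2π·232 = 1458 rad/s.
Step 2 — Component impedances:
  R: Z = R = 30 Ω
  L: Z = jωL = j·1458·0.00129 = 0 + j1.88 Ω
Step 3 — Series combination: Z_total = R + L = 30 + j1.88 Ω = 30.06∠3.6° Ω.

Z = 30 + j1.88 Ω = 30.06∠3.6° Ω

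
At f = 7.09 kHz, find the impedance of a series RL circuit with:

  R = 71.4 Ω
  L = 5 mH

Step 1 — Angular frequency: ω = 2π·f = 2π·7090 = 4.455e+04 rad/s.
Step 2 — Component impedances:
  R: Z = R = 71.4 Ω
  L: Z = jωL = j·4.455e+04·0.005 = 0 + j222.7 Ω
Step 3 — Series combination: Z_total = R + L = 71.4 + j222.7 Ω = 233.9∠72.2° Ω.

Z = 71.4 + j222.7 Ω = 233.9∠72.2° Ω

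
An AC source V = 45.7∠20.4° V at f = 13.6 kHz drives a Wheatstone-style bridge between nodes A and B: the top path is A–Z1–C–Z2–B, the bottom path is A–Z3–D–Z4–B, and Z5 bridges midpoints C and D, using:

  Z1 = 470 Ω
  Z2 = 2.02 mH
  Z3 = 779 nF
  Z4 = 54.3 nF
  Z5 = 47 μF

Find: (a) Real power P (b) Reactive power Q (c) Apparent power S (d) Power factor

Step 1 — Angular frequency: ω = 2π·f = 2π·1.36e+04 = 8.545e+04 rad/s.
Step 2 — Component impedances:
  Z1: Z = R = 470 Ω
  Z2: Z = jωL = j·8.545e+04·0.00202 = 0 + j172.6 Ω
  Z3: Z = 1/(jωC) = -j/(ω·C) = 0 - j15.02 Ω
  Z4: Z = 1/(jωC) = -j/(ω·C) = 0 - j215.5 Ω
  Z5: Z = 1/(jωC) = -j/(ω·C) = 0 - j0.249 Ω
Step 3 — Bridge requires nodal analysis (the Z5 bridge couples midpoints C and D, so the two paths cannot be reduced to a simple series/parallel combination). Setting node B to ground and injecting 1 A at node A, the 3-node admittance system at A, C, D solves to V_A = Z_AB = 0.5624 + j845.8 Ω = 845.8∠90.0° Ω.
Step 4 — Source phasor: V = 45.7∠20.4° V = 42.83 + j15.93 V.
Step 5 — Current: I = V / Z = 0.01887 - j0.05063 A = 0.05403∠-69.6° A.
Step 6 — Complex power: S = V·I* = 0.001642 + j2.469 VA.
Step 7 — Real power: P = Re(S) = 0.001642 W.
Step 8 — Reactive power: Q = Im(S) = 2.469 VAR.
Step 9 — Apparent power: |S| = 2.469 VA.
Step 10 — Power factor: PF = P/|S| = 0.0006649 (lagging).

(a) P = 0.001642 W  (b) Q = 2.469 VAR  (c) S = 2.469 VA  (d) PF = 0.0006649 (lagging)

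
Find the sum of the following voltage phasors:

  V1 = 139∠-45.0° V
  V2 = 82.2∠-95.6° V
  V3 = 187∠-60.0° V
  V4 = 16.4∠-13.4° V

Step 1 — Convert each phasor to rectangular form:
  V1 = 139·(cos(-45.0°) + j·sin(-45.0°)) = 98.29 - j98.29 V
  V2 = 82.2·(cos(-95.6°) + j·sin(-95.6°)) = -8.021 - j81.81 V
  V3 = 187·(cos(-60.0°) + j·sin(-60.0°)) = 93.5 - j161.9 V
  V4 = 16.4·(cos(-13.4°) + j·sin(-13.4°)) = 15.95 - j3.801 V
Step 2 — Sum components: V_total = 199.7 - j345.8 V.
Step 3 — Convert to polar: |V_total| = 399.4 V, ∠V_total = -60.0°.

V_total = 399.4∠-60.0° V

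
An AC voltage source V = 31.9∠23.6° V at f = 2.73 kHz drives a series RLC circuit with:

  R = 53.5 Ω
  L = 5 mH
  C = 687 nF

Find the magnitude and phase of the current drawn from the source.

Step 1 — Angular frequency: ω = 2π·f = 2π·2730 = 1.715e+04 rad/s.
Step 2 — Component impedances:
  R: Z = R = 53.5 Ω
  L: Z = jωL = j·1.715e+04·0.005 = 0 + j85.77 Ω
  C: Z = 1/(jωC) = -j/(ω·C) = 0 - j84.86 Ω
Step 3 — Series combination: Z_total = R + L + C = 53.5 + j0.9059 Ω = 53.51∠1.0° Ω.
Step 4 — Source phasor: V = 31.9∠23.6° V = 29.23 + j12.77 V.
Step 5 — Ohm's law: I = V / Z_total = (29.23 + j12.77) / (53.5 + j0.9059) = 0.5503 + j0.2294 A.
Step 6 — Convert to polar: |I| = 0.5962 A, ∠I = 22.6°.

I = 0.5962∠22.6° A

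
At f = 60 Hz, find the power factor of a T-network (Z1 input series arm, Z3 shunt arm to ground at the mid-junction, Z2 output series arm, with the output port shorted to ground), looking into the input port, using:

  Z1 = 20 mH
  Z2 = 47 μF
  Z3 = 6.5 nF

Step 1 — Angular frequency: ω = 2π·f = 2π·60 = 377 rad/s.
Step 2 — Component impedances:
  Z1: Z = jωL = j·377·0.02 = 0 + j7.54 Ω
  Z2: Z = 1/(jωC) = -j/(ω·C) = 0 - j56.44 Ω
  Z3: Z = 1/(jωC) = -j/(ω·C) = 0 - j4.081e+05 Ω
Step 3 — With the output port shorted to ground, the output series arm Z2 runs from the junction to ground; the shunt arm Z3 also runs from the junction to ground. They appear in parallel: Z3 || Z2 = 0 - j56.43 Ω.
Step 4 — Series with input arm Z1: Z_in = Z1 + (Z3 || Z2) = 0 - j48.89 Ω = 48.89∠-90.0° Ω.
Step 5 — Power factor: PF = cos(φ) = Re(Z)/|Z| = 0/48.89 = 0.
Step 6 — Type: Im(Z) = -48.89 ⇒ leading (phase φ = -90.0°).

PF = 0 (leading, φ = -90.0°)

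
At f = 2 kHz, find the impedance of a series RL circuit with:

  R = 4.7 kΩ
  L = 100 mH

Step 1 — Angular frequency: ω = 2π·f = 2π·2000 = 1.257e+04 rad/s.
Step 2 — Component impedances:
  R: Z = R = 4700 Ω
  L: Z = jωL = j·1.257e+04·0.1 = 0 + j1257 Ω
Step 3 — Series combination: Z_total = R + L = 4700 + j1257 Ω = 4865∠15.0° Ω.

Z = 4700 + j1257 Ω = 4865∠15.0° Ω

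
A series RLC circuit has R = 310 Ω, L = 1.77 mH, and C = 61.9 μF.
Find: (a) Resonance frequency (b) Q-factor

Step 1 — Resonance condition Im(Z)=0 gives ω₀ = 1/√(LC).
Step 2 — ω₀ = 1/√(0.00177·6.19e-05) = 3021 rad/s.
Step 3 — f₀ = ω₀/(2π) = 480.8 Hz.
Step 4 — Series Q: Q = ω₀L/R = 3021·0.00177/310 = 0.01725.

(a) f₀ = 480.8 Hz  (b) Q = 0.01725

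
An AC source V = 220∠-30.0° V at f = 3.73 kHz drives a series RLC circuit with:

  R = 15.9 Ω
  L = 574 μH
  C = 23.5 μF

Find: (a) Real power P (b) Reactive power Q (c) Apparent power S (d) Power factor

Step 1 — Angular frequency: ω = 2π·f = 2π·3730 = 2.344e+04 rad/s.
Step 2 — Component impedances:
  R: Z = R = 15.9 Ω
  L: Z = jωL = j·2.344e+04·0.000574 = 0 + j13.45 Ω
  C: Z = 1/(jωC) = -j/(ω·C) = 0 - j1.816 Ω
Step 3 — Series combination: Z_total = R + L + C = 15.9 + j11.64 Ω = 19.7∠36.2° Ω.
Step 4 — Source phasor: V = 220∠-30.0° V = 190.5 - j110 V.
Step 5 — Current: I = V / Z = 4.506 - j10.22 A = 11.17∠-66.2° A.
Step 6 — Complex power: S = V·I* = 1982 + j1451 VA.
Step 7 — Real power: P = Re(S) = 1982 W.
Step 8 — Reactive power: Q = Im(S) = 1451 VAR.
Step 9 — Apparent power: |S| = 2456 VA.
Step 10 — Power factor: PF = P/|S| = 0.807 (lagging).

(a) P = 1982 W  (b) Q = 1451 VAR  (c) S = 2456 VA  (d) PF = 0.807 (lagging)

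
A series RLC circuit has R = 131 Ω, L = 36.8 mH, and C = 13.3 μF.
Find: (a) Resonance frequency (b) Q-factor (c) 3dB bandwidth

Step 1 — Resonance: ω₀ = 1/√(LC) = 1/√(0.0368·1.33e-05) = 1429 rad/s.
Step 2 — f₀ = ω₀/(2π) = 227.5 Hz.
Step 3 — Series Q: Q = ω₀L/R = 1429·0.0368/131 = 0.4015.
Step 4 — Bandwidth: Δω = ω₀/Q = 3560 rad/s; BW = Δω/(2π) = 566.6 Hz.

(a) f₀ = 227.5 Hz  (b) Q = 0.4015  (c) BW = 566.6 Hz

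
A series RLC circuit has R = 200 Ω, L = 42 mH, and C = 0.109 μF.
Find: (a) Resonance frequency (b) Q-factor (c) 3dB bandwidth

Step 1 — Resonance condition Im(Z)=0 gives ω₀ = 1/√(LC).
Step 2 — ω₀ = 1/√(0.042·1.09e-07) = 1.478e+04 rad/s.
Step 3 — f₀ = ω₀/(2π) = 2352 Hz.
Step 4 — Series Q: Q = ω₀L/R = 1.478e+04·0.042/200 = 3.104.
Step 5 — 3dB bandwidth: Δω = ω₀/Q = 4762 rad/s; BW = Δω/(2π) = 757.9 Hz.

(a) f₀ = 2352 Hz  (b) Q = 3.104  (c) BW = 757.9 Hz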